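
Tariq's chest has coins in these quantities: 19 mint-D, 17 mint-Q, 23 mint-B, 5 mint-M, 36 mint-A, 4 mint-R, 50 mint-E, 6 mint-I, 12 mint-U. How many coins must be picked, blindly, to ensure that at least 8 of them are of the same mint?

By the pigeonhole principle, the 9 mints are the holes; the coins drawn are the pigeons.
To avoid 8 of any one mint, the worst case takes at most 7 of each mint, or every coin of a mint that has fewer than 7.
That gives 7 + 7 + 7 + 5 + 7 + 4 + 7 + 6 + 7 = 57 coins with no mint reaching 8.
The next coin forces some mint to 8, so 57 + 1 = 58.

58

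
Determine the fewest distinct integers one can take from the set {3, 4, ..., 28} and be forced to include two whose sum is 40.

19

A set avoiding the sum 40 can contain at most one of each pair {x, 40−x}, plus the 10 elements whose complement lies outside the range or equal to its own complement.
The integers 3, …, 20 (18 of them) are such a set: any two sum to at least 3+4 = 7 and at most 19+20 = 39 < 40.
By pigeonhole, any 19th integer completes one of the 8 pairs, so 19 choices force a sum of 40.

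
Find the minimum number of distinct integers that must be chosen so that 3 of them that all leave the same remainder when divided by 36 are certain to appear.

73

The 36 residue classes mod 36 are the pigeonholes.
With 72 integers one could put 2 in each residue class and have no class reach 3.
The 73rd integer pushes some class to 3, so 36·2 + 1 = 73.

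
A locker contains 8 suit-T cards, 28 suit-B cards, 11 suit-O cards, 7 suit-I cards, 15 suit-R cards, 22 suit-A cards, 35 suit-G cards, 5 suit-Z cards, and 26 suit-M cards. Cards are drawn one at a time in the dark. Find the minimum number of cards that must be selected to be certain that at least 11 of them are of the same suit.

81

An adversary could hand out at most 10 cards per suit (suit-T, suit-I, suit-Z run out sooner): 8 + 10 + 10 + 7 + 10 + 10 + 10 + 5 + 10 = 80 cards and still no suit has 11.
One more card lands in a suit already at 10, so 81 draws are enough and 80 are not.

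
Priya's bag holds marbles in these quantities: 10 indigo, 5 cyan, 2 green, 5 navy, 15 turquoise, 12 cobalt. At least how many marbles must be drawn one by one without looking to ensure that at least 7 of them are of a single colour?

31

The 6 colours are the holes; the marbles drawn are the pigeons.
To avoid 7 of any one colour, the worst case takes at most 6 of each colour, or every marble of a colour that has fewer than 6.
That gives 6 + 5 + 2 + 5 + 6 + 6 = 30 marbles with no colour reaching 7.
The next marble forces some colour to 7, so 30 + 1 = 31.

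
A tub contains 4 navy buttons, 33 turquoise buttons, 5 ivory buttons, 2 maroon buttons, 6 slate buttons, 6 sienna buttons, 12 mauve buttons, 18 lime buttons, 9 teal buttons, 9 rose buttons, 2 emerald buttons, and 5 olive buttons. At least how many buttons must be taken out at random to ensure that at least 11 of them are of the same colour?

79

The 12 colours are the holes; the buttons drawn are the pigeons.
To avoid 11 of any one colour, the worst case takes at most 10 of each colour, or every button of a colour that has fewer than 10.
That gives 4 + 10 + 5 + 2 + 6 + 6 + 10 + 10 + 9 + 9 + 2 + 5 = 78 buttons with no colour reaching 11.
The next button forces some colour to 11, so 78 + 1 = 79.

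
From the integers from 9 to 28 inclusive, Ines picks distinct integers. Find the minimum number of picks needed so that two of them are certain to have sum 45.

15

Two chosen integers sum to 45 exactly when both halves of some pair {x, 45−x} with 17 ≤ x ≤ 45−x ≤ 28 are chosen — 6 such pairs.
The remaining 8 elements (those with no distinct partner in range) can never complete a 45-sum, so the worst case takes all of them and one from each pair: 8 + 6 = 14.
By the pigeonhole principle, the 15th integer has to be the second member of some pair, so 14 + 1 = 15.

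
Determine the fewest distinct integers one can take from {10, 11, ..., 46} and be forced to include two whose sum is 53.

Group the elements by complementary pair {x, 53−x}: {10,43}, {11,42}, {12,41}, …, giving 17 two-element pairs and 3 integers whose partner 53−x falls outside [10,46].
By pigeonhole, treating each of those 20 groups as a pigeonhole, one can pick one integer per group — 20 integers — with no two summing to 53.
The 21st integer lands in an occupied pair, forcing a sum of 53.

21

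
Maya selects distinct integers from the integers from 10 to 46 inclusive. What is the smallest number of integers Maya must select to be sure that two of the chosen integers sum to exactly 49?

Two chosen integers sum to 49 exactly when both halves of some pair {x, 49−x} with 10 ≤ x ≤ 49−x ≤ 39 are chosen — 15 such pairs.
The remaining 7 elements (those with no distinct partner in range) can never complete a 49-sum, so the worst case takes all of them and one from each pair: 7 + 15 = 22.
By pigeonhole, the 23rd integer has to be the second member of some pair, so 22 + 1 = 23.

23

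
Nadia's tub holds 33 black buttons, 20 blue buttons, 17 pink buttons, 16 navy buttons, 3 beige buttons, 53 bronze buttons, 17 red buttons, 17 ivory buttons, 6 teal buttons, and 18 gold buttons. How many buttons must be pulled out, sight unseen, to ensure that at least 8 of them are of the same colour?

66

An adversary could hand out at most 7 buttons per colour (beige, teal run out sooner): 7 + 7 + 7 + 7 + 3 + 7 + 7 + 7 + 6 + 7 = 65 buttons and still no colour has 8.
By the pigeonhole principle, one more button lands in a colour already at 7, so 66 draws are enough and 65 are not.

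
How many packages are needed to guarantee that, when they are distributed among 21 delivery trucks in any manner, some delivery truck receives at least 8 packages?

148

With 147 packages one could put exactly 7 in each of the 21 delivery trucks, and no delivery truck would reach 8.
By the pigeonhole principle, one more package must land in a delivery truck that already has 7, giving it 8.
So 21 × 7 + 1 = 148 packages are required.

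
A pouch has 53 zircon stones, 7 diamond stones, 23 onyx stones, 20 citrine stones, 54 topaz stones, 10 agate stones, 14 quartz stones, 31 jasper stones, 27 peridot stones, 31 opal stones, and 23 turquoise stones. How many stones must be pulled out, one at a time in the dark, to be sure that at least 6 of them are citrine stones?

279

In the worst case for collecting citrine stones, every non-citrine stone comes out first.
There are 53 + 7 + 23 + 54 + 10 + 14 + 31 + 27 + 31 + 23 = 273 non-citrine stones altogether.
After those, each further stone must be citrine, so 273 + 6 = 279 draws guarantee 6 citrine stones.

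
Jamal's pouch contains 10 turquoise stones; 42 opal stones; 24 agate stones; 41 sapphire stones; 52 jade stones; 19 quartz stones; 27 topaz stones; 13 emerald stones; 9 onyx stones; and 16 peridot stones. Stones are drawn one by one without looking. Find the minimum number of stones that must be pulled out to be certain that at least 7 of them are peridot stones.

In the worst case for collecting peridot stones, every non-peridot stone comes out first.
There are 10 + 42 + 24 + 41 + 52 + 19 + 27 + 13 + 9 = 237 non-peridot stones altogether.
After those, each further stone must be peridot, so 237 + 7 = 244 draws guarantee 7 peridot stones.

244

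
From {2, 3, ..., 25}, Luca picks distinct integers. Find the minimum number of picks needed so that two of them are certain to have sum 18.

Two chosen integers sum to 18 exactly when both halves of some pair {x, 18−x} with 2 ≤ x ≤ 18−x ≤ 16 are chosen — 7 such pairs.
The remaining 10 elements (those with no distinct partner in range) can never complete a 18-sum, so the worst case takes all of them and one from each pair: 10 + 7 = 17.
The 18th integer has to be the second member of some pair, so 17 + 1 = 18.

18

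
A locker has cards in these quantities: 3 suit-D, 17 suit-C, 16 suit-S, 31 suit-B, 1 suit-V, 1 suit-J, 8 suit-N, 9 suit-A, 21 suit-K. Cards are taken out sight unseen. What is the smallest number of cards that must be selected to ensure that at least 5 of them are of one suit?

An adversary could hand out at most 4 cards per suit (suit-D, suit-V, suit-J run out sooner): 3 + 4 + 4 + 4 + 1 + 1 + 4 + 4 + 4 = 29 cards and still no suit has 5.
One more card lands in a suit already at 4, so 30 draws are enough and 29 are not.

30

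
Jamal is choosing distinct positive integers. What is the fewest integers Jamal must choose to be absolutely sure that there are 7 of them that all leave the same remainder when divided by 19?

Pigeonhole: the 19 residue classes mod 19 are the pigeonholes.
With 114 integers one could put 6 in each residue class and have no class reach 7.
The 115th integer pushes some class to 7, so 19·6 + 1 = 115.

115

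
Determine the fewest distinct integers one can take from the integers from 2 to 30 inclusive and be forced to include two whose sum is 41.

20

A set avoiding the sum 41 can contain at most one of each pair {x, 41−x}, plus the 9 elements whose complement lies outside the range.
The integers 2, …, 20 (19 of them) are such a set: any two sum to at least 2+3 = 5 and at most 19+20 = 39 < 41.
By pigeonhole, any 20th integer completes one of the 10 pairs, so 20 choices force a sum of 41.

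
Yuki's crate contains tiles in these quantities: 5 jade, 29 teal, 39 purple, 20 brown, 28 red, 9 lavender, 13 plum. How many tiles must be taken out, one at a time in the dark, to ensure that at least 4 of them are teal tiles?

In the worst case for collecting teal tiles, every non-teal tile comes out first.
There are 5 + 39 + 20 + 28 + 9 + 13 = 114 non-teal tiles altogether.
After those, each further tile must be teal, so 114 + 4 = 118 draws guarantee 4 teal tiles.

118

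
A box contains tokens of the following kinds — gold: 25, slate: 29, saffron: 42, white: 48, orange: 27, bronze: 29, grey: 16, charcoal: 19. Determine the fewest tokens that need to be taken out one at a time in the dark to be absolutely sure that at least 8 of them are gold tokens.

In the worst case for collecting gold tokens, every non-gold token comes out first.
There are 29 + 42 + 48 + 27 + 29 + 16 + 19 = 210 non-gold tokens altogether.
After those, each further token must be gold, so 210 + 8 = 218 draws guarantee 8 gold tokens.

218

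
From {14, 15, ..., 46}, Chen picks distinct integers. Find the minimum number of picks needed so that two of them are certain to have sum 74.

Two chosen integers sum to 74 exactly when both halves of some pair {x, 74−x} with 28 ≤ x ≤ 74−x ≤ 46 are chosen — 9 such pairs.
The remaining 15 elements (those with no distinct partner in range) can never complete a 74-sum, so the worst case takes all of them and one from each pair: 15 + 9 = 24.
By the pigeonhole principle, the 25th integer has to be the second member of some pair, so 24 + 1 = 25.

25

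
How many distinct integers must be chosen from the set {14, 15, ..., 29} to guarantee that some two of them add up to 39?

11

A set avoiding the sum 39 can contain at most one of each pair {x, 39−x}, plus the 4 elements whose complement lies outside the range.
The integers 20, …, 29 (10 of them) are such a set: any two sum to at least 20+21 = 41 > 39.
Any 11th integer completes one of the 6 pairs, so 11 choices force a sum of 39.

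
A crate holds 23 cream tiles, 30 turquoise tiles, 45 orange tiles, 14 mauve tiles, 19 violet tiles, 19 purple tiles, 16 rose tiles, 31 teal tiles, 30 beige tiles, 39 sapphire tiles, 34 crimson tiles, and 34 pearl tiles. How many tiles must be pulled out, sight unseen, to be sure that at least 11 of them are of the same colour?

121

By pigeonhole, put each drawn tile into a box by colour. The largest draw with every box below 11 takes min(count, 10) from each colour.
Σ min(cᵢ, 10) = 10 + 10 + 10 + 10 + 10 + 10 + 10 + 10 + 10 + 10 + 10 + 10 = 120.
Draw number 120 + 1 = 121 must push one box to 11.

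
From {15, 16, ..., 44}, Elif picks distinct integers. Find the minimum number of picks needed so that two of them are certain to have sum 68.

A set avoiding the sum 68 can contain at most one of each pair {x, 68−x}, plus the 10 elements whose complement lies outside the range or equal to its own complement.
The integers 15, …, 34 (20 of them) are such a set: any two sum to at least 15+16 = 31 and at most 33+34 = 67 < 68.
Pigeonhole: any 21st integer completes one of the 10 pairs, so 21 choices force a sum of 68.

21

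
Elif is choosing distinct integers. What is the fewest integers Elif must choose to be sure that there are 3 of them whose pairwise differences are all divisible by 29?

59

Integers whose pairwise differences are multiples of 29 are exactly those sharing a remainder mod 29. The 29 residue classes mod 29 are the pigeonholes.
With 58 integers one could put 2 in each residue class and have no class reach 3.
The 59th integer pushes some class to 3, so 29·2 + 1 = 59.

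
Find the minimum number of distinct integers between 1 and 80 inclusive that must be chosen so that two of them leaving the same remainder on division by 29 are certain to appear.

The 29 residue classes mod 29 are the pigeonholes.
With 29 integers one could put 1 in each residue class and have no class reach 2.
The 30th integer pushes some class to 2, so 29·1 + 1 = 30.

30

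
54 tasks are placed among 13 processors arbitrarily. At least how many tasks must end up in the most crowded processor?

5

The 13 processors are the holes and the 54 tasks are the pigeons.
If every processor held at most 4 tasks, the total would be at most 13 × 4 = 52, which is less than 54.
So some processor holds at least ⌈54/13⌉ = 5 tasks.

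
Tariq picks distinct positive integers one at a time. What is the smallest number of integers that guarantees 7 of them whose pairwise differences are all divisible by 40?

241

Integers whose pairwise differences are multiples of 40 are exactly those sharing a remainder mod 40. By the pigeonhole principle, the 40 residue classes mod 40 are the pigeonholes.
With 240 integers one could put 6 in each residue class and have no class reach 7.
The 241st integer pushes some class to 7, so 40·6 + 1 = 241.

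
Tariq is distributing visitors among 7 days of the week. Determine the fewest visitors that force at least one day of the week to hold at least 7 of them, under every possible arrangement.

43

With 42 visitors one could put exactly 6 in each of the 7 days of the week, and no day of the week would reach 7.
By the pigeonhole principle, one more visitor must land in a day of the week that already has 6, giving it 7.
So 7 × 6 + 1 = 43 visitors are required.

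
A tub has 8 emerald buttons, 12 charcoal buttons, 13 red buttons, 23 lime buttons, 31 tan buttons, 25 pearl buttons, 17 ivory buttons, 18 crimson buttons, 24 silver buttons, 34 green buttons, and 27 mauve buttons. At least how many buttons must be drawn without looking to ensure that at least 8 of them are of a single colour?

By pigeonhole, put each drawn button into a box by colour. The largest draw with every box below 8 takes min(count, 7) from each colour.
Σ min(cᵢ, 7) = 7 + 7 + 7 + 7 + 7 + 7 + 7 + 7 + 7 + 7 + 7 = 77.
Draw number 77 + 1 = 78 must push one box to 8.

78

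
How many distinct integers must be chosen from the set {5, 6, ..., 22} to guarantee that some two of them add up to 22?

Two chosen integers sum to 22 exactly when both halves of some pair {x, 22−x} with 5 ≤ x ≤ 22−x ≤ 17 are chosen — 6 such pairs.
The remaining 6 elements (those with no distinct partner in range) can never complete a 22-sum, so the worst case takes all of them and one from each pair: 6 + 6 = 12.
The 13th integer has to be the second member of some pair, so 12 + 1 = 13.

13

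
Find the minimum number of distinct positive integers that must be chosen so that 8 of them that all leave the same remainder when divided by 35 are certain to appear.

246

By pigeonhole, the 35 residue classes mod 35 are the pigeonholes.
With 245 integers one could put 7 in each residue class and have no class reach 8.
The 246th integer pushes some class to 8, so 35·7 + 1 = 246.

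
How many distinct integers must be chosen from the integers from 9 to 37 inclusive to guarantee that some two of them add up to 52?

Two chosen integers sum to 52 exactly when both halves of some pair {x, 52−x} with 15 ≤ x ≤ 52−x ≤ 37 are chosen — 11 such pairs.
The remaining 7 elements (those with no distinct partner in range) can never complete a 52-sum, so the worst case takes all of them and one from each pair: 7 + 11 = 18.
Pigeonhole: the 19th integer has to be the second member of some pair, so 18 + 1 = 19.

19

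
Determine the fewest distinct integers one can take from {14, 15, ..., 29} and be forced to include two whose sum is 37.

12

Two chosen integers sum to 37 exactly when both halves of some pair {x, 37−x} with 14 ≤ x ≤ 37−x ≤ 23 are chosen — 5 such pairs.
The remaining 6 elements (those with no distinct partner in range) can never complete a 37-sum, so the worst case takes all of them and one from each pair: 6 + 5 = 11.
The 12th integer has to be the second member of some pair, so 11 + 1 = 12.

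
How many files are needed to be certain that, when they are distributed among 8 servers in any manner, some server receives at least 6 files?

With 40 files one could put exactly 5 in each of the 8 servers, and no server would reach 6.
Pigeonhole: one more file must land in a server that already has 5, giving it 6.
So 8 × 5 + 1 = 41 files are required.

41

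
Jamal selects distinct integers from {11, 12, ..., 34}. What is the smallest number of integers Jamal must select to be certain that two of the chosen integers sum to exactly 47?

Group the elements by complementary pair {x, 47−x}: {13,34}, {14,33}, {15,32}, …, giving 11 two-element pairs and 2 integers whose partner 47−x falls outside [11,34].
Pigeonhole: treating each of those 13 groups as a pigeonhole, one can pick one integer per group — 13 integers — with no two summing to 47.
The 14th integer lands in an occupied pair, forcing a sum of 47.

14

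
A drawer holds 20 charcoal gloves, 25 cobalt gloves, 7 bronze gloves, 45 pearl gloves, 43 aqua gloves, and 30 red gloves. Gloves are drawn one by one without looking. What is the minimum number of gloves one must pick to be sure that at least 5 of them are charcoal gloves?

In the worst case for collecting charcoal gloves, every non-charcoal glove comes out first.
There are 25 + 7 + 45 + 43 + 30 = 150 non-charcoal gloves altogether.
After those, each further glove must be charcoal, so 150 + 5 = 155 draws guarantee 5 charcoal gloves.

155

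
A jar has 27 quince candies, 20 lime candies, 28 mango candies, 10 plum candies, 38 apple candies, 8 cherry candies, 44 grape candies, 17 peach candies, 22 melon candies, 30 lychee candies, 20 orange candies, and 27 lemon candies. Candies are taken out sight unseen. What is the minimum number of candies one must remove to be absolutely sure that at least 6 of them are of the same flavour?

61

Pigeonhole: the 12 flavours are the holes; the candies drawn are the pigeons.
To avoid 6 of any one flavour, the worst case takes at most 5 of each flavour.
That gives 5 + 5 + 5 + 5 + 5 + 5 + 5 + 5 + 5 + 5 + 5 + 5 = 60 candies with no flavour reaching 6.
The next candy forces some flavour to 6, so 60 + 1 = 61.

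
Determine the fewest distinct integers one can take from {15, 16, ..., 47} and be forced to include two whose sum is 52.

23

A set avoiding the sum 52 can contain at most one of each pair {x, 52−x}, plus the 11 elements whose complement lies outside the range or equal to its own complement.
The integers 26, …, 47 (22 of them) are such a set: any two sum to at least 26+27 = 53 > 52.
Any 23rd integer completes one of the 11 pairs, so 23 choices force a sum of 52.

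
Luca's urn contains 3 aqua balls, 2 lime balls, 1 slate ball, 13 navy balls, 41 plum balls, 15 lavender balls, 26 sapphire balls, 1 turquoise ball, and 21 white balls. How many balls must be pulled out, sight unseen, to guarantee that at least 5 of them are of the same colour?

By the pigeonhole principle, the 9 colours are the holes; the balls drawn are the pigeons.
To avoid 5 of any one colour, the worst case takes at most 4 of each colour, or every ball of a colour that has fewer than 4.
That gives 3 + 2 + 1 + 4 + 4 + 4 + 4 + 1 + 4 = 27 balls with no colour reaching 5.
The next ball forces some colour to 5, so 27 + 1 = 28.

28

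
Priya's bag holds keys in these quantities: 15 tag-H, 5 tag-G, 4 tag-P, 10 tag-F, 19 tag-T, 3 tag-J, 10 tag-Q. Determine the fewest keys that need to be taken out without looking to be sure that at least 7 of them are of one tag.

An adversary could hand out at most 6 keys per tag (tag-G, tag-P, tag-J run out sooner): 6 + 5 + 4 + 6 + 6 + 3 + 6 = 36 keys and still no tag has 7.
One more key lands in a tag already at 6, so 37 draws are enough and 36 are not.

37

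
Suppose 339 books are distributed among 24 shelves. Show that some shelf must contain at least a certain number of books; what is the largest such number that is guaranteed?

By the pigeonhole principle, the 24 shelves are the holes and the 339 books are the pigeons.
If every shelf held at most 14 books, the total would be at most 24 × 14 = 336, which is less than 339.
So some shelf holds at least ⌈339/24⌉ = 15 books.

15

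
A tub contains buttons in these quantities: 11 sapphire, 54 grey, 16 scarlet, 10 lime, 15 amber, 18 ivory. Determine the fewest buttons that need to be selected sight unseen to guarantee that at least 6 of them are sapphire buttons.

In the worst case for collecting sapphire buttons, every non-sapphire button comes out first.
There are 54 + 16 + 10 + 15 + 18 = 113 non-sapphire buttons altogether.
After those, each further button must be sapphire, so 113 + 6 = 119 draws guarantee 6 sapphire buttons.

119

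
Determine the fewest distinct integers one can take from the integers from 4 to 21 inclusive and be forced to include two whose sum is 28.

12

Two chosen integers sum to 28 exactly when both halves of some pair {x, 28−x} with 7 ≤ x ≤ 28−x ≤ 21 are chosen — 7 such pairs.
The remaining 4 elements (those with no distinct partner in range) can never complete a 28-sum, so the worst case takes all of them and one from each pair: 4 + 7 = 11.
The 12th integer has to be the second member of some pair, so 11 + 1 = 12.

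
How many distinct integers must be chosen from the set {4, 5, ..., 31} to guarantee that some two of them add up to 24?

21

Group the elements by complementary pair {x, 24−x}: {4,20}, {5,19}, {6,18}, …, giving 8 two-element pairs, the single value 12 (it cannot pair with itself since the integers are distinct), and 11 integers whose partner 24−x falls outside [4,31].
Treating each of those 20 groups as a pigeonhole, one can pick one integer per group — 20 integers — with no two summing to 24.
The 21st integer lands in an occupied pair, forcing a sum of 24.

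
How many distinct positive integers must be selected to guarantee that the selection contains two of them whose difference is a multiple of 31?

Integers whose pairwise differences are multiples of 31 are exactly those sharing a remainder mod 31. Pigeonhole: the 31 residue classes mod 31 are the pigeonholes.
With 31 integers one could put 1 in each residue class and have no class reach 2.
The 32nd integer pushes some class to 2, so 31·1 + 1 = 32.

32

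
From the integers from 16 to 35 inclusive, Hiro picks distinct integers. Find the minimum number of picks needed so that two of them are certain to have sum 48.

A set avoiding the sum 48 can contain at most one of each pair {x, 48−x}, plus the 4 elements whose complement lies outside the range or equal to its own complement.
The integers 24, …, 35 (12 of them) are such a set: any two sum to at least 24+25 = 49 > 48.
By the pigeonhole principle, any 13th integer completes one of the 8 pairs, so 13 choices force a sum of 48.

13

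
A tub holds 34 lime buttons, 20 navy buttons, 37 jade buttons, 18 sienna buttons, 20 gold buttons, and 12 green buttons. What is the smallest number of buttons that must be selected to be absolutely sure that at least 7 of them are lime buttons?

114

In the worst case for collecting lime buttons, every non-lime button comes out first.
There are 20 + 37 + 18 + 20 + 12 = 107 non-lime buttons altogether.
After those, each further button must be lime, so 107 + 7 = 114 draws guarantee 7 lime buttons.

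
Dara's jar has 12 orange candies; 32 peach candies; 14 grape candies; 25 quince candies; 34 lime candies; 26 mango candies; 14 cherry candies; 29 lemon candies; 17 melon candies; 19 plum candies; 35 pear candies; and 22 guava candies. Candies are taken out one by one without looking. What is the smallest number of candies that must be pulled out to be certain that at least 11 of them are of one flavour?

An adversary could hand out at most 10 candies per flavour: 10 + 10 + 10 + 10 + 10 + 10 + 10 + 10 + 10 + 10 + 10 + 10 = 120 candies and still no flavour has 11.
By the pigeonhole principle, one more candy lands in a flavour already at 10, so 121 draws are enough and 120 are not.

121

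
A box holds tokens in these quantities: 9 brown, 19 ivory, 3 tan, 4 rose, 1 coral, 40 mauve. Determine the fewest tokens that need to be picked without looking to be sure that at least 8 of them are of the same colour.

The 6 colours are the holes; the tokens drawn are the pigeons.
To avoid 8 of any one colour, the worst case takes at most 7 of each colour, or every token of a colour that has fewer than 7.
That gives 7 + 7 + 3 + 4 + 1 + 7 = 29 tokens with no colour reaching 8.
The next token forces some colour to 8, so 29 + 1 = 30.

30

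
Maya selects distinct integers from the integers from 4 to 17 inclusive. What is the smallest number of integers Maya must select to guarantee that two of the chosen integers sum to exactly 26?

A set avoiding the sum 26 can contain at most one of each pair {x, 26−x}, plus the 6 elements whose complement lies outside the range or equal to its own complement.
The integers 4, …, 13 (10 of them) are such a set: any two sum to at least 4+5 = 9 and at most 12+13 = 25 < 26.
Any 11th integer completes one of the 4 pairs, so 11 choices force a sum of 26.

11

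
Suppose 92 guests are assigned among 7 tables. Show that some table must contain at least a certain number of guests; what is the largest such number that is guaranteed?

14

The 7 tables are the holes and the 92 guests are the pigeons.
If every table held at most 13 guests, the total would be at most 7 × 13 = 91, which is less than 92.
So some table holds at least ⌈92/7⌉ = 14 guests.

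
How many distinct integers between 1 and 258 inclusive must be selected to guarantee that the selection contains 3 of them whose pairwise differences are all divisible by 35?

Integers whose pairwise differences are multiples of 35 are exactly those sharing a remainder mod 35. By pigeonhole, the 35 residue classes mod 35 are the pigeonholes.
With 70 integers one could put 2 in each residue class and have no class reach 3.
The 71st integer pushes some class to 3, so 35·2 + 1 = 71.

71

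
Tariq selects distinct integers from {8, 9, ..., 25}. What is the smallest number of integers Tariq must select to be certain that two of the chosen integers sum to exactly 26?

Group the elements by complementary pair {x, 26−x}: {8,18}, {9,17}, {10,16}, …, giving 5 two-element pairs; the single value 13 (it cannot pair with itself since the integers are distinct); and 7 integers whose partner 26−x falls outside [8,25].
Pigeonhole: treating each of those 13 groups as a pigeonhole, one can pick one integer per group — 13 integers — with no two summing to 26.
The 14th integer lands in an occupied pair, forcing a sum of 26.

14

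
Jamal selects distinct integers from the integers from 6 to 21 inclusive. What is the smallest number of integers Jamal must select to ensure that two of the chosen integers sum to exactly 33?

A set avoiding the sum 33 can contain at most one of each pair {x, 33−x}, plus the 6 elements whose complement lies outside the range.
The integers 6, …, 16 (11 of them) are such a set: any two sum to at least 6+7 = 13 and at most 15+16 = 31 < 33.
Any 12th integer completes one of the 5 pairs, so 12 choices force a sum of 33.

12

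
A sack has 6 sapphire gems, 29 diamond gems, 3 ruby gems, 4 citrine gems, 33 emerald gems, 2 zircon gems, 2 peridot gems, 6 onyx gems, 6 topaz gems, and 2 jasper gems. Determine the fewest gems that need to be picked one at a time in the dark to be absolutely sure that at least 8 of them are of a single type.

An adversary could hand out at most 7 gems per type (8 types run out sooner): 6 + 7 + 3 + 4 + 7 + 2 + 2 + 6 + 6 + 2 = 45 gems and still no type has 8.
By pigeonhole, one more gem lands in a type already at 7, so 46 draws are enough and 45 are not.

46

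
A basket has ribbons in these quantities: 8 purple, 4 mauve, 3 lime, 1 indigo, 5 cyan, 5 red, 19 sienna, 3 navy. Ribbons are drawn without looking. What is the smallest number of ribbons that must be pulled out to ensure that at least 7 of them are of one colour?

34

An adversary could hand out at most 6 ribbons per colour (6 colours run out sooner): 6 + 4 + 3 + 1 + 5 + 5 + 6 + 3 = 33 ribbons and still no colour has 7.
By pigeonhole, one more ribbon lands in a colour already at 6, so 34 draws are enough and 33 are not.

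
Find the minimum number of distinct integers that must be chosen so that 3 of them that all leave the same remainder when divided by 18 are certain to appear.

By the pigeonhole principle, the 18 residue classes mod 18 are the pigeonholes.
With 36 integers one could put 2 in each residue class and have no class reach 3.
The 37th integer pushes some class to 3, so 18·2 + 1 = 37.

37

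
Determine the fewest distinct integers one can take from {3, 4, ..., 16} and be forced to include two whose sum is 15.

10

Two chosen integers sum to 15 exactly when both halves of some pair {x, 15−x} with 3 ≤ x ≤ 15−x ≤ 12 are chosen — 5 such pairs.
The remaining 4 elements (those with no distinct partner in range) can never complete a 15-sum, so the worst case takes all of them and one from each pair: 4 + 5 = 9.
By pigeonhole, the 10th integer has to be the second member of some pair, so 9 + 1 = 10.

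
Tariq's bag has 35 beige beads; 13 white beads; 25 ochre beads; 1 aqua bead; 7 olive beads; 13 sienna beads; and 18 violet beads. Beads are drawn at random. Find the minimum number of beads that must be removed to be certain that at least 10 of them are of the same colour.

By the pigeonhole principle, put each drawn bead into a box by colour. The largest draw with every box below 10 takes min(count, 9) from each colour; colours with fewer than 9 contribute all they have.
Σ min(cᵢ, 9) = 9 + 9 + 9 + 1 + 7 + 9 + 9 = 53.
Draw number 53 + 1 = 54 must push one box to 10.

54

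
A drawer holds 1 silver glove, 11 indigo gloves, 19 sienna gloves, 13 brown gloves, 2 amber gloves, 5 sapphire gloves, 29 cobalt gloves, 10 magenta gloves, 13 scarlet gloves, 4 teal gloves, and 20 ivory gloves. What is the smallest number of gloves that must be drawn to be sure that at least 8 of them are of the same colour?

An adversary could hand out at most 7 gloves per colour (4 colours run out sooner): 1 + 7 + 7 + 7 + 2 + 5 + 7 + 7 + 7 + 4 + 7 = 61 gloves and still no colour has 8.
One more glove lands in a colour already at 7, so 62 draws are enough and 61 are not.

62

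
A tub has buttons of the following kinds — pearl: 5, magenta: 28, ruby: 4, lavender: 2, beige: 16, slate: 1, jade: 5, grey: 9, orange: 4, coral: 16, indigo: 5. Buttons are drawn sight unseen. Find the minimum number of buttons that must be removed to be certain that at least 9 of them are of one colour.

59

Put each drawn button into a box by colour. The largest draw with every box below 9 takes min(count, 8) from each colour; colours with fewer than 8 contribute all they have.
Σ min(cᵢ, 8) = 5 + 8 + 4 + 2 + 8 + 1 + 5 + 8 + 4 + 8 + 5 = 58.
Draw number 58 + 1 = 59 must push one box to 9.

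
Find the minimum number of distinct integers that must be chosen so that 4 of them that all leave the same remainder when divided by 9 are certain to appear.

The 9 residue classes mod 9 are the pigeonholes.
With 27 integers one could put 3 in each residue class and have no class reach 4.
The 28th integer pushes some class to 4, so 9·3 + 1 = 28.

28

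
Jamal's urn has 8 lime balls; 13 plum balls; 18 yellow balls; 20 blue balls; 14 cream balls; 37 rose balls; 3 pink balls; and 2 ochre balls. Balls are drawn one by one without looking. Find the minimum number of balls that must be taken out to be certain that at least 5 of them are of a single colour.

30

Pigeonhole: the 8 colours are the holes; the balls drawn are the pigeons.
To avoid 5 of any one colour, the worst case takes at most 4 of each colour, or every ball of a colour that has fewer than 4.
That gives 4 + 4 + 4 + 4 + 4 + 4 + 3 + 2 = 29 balls with no colour reaching 5.
The next ball forces some colour to 5, so 29 + 1 = 30.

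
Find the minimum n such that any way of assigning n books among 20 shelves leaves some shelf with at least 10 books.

181

With 180 books one could put exactly 9 in each of the 20 shelves, and no shelf would reach 10.
Pigeonhole: one more book must land in a shelf that already has 9, giving it 10.
So 20 × 9 + 1 = 181 books are required.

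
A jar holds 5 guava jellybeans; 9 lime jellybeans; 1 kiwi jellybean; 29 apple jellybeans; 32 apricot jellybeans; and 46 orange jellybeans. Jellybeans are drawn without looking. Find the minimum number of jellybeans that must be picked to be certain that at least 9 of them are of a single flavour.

39

Pigeonhole: the 6 flavours are the holes; the jellybeans drawn are the pigeons.
To avoid 9 of any one flavour, the worst case takes at most 8 of each flavour, or every jellybean of a flavour that has fewer than 8.
That gives 5 + 8 + 1 + 8 + 8 + 8 = 38 jellybeans with no flavour reaching 9.
The next jellybean forces some flavour to 9, so 38 + 1 = 39.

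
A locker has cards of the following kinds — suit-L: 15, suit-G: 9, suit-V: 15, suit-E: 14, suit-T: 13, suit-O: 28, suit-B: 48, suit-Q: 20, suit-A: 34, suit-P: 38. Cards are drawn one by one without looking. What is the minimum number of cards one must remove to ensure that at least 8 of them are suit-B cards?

194

In the worst case for collecting suit-B cards, every non-suit-B card comes out first.
There are 15 + 9 + 15 + 14 + 13 + 28 + 20 + 34 + 38 = 186 non-suit-B cards altogether.
After those, each further card must be suit-B, so 186 + 8 = 194 draws guarantee 8 suit-B cards.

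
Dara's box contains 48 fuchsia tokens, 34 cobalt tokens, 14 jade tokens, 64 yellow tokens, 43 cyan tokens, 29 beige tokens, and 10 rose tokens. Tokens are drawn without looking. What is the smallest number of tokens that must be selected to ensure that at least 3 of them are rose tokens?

In the worst case for collecting rose tokens, every non-rose token comes out first.
There are 48 + 34 + 14 + 64 + 43 + 29 = 232 non-rose tokens altogether.
After those, each further token must be rose, so 232 + 3 = 235 draws guarantee 3 rose tokens.

235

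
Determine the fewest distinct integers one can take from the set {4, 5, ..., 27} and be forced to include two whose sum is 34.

Group the elements by complementary pair {x, 34−x}: {7,27}, {8,26}, {9,25}, …, giving 10 two-element pairs, the single value 17 (it cannot pair with itself since the integers are distinct), and 3 integers whose partner 34−x falls outside [4,27].
Treating each of those 14 groups as a pigeonhole, one can pick one integer per group — 14 integers — with no two summing to 34.
The 15th integer lands in an occupied pair, forcing a sum of 34.

15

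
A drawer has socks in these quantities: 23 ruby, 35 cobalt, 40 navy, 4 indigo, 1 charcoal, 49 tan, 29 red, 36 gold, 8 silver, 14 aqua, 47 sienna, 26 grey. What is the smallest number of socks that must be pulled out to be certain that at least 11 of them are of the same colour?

An adversary could hand out at most 10 socks per colour (indigo, charcoal, silver run out sooner): 10 + 10 + 10 + 4 + 1 + 10 + 10 + 10 + 8 + 10 + 10 + 10 = 103 socks and still no colour has 11.
One more sock lands in a colour already at 10, so 104 draws are enough and 103 are not.

104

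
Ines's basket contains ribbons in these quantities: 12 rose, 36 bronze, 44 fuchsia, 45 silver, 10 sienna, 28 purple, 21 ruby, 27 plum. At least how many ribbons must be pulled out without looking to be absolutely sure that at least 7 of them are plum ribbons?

In the worst case for collecting plum ribbons, every non-plum ribbon comes out first.
There are 12 + 36 + 44 + 45 + 10 + 28 + 21 = 196 non-plum ribbons altogether.
After those, each further ribbon must be plum, so 196 + 7 = 203 draws guarantee 7 plum ribbons.

203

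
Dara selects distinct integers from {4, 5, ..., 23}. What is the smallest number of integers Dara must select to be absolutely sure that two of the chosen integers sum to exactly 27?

Two chosen integers sum to 27 exactly when both halves of some pair {x, 27−x} with 4 ≤ x ≤ 27−x ≤ 23 are chosen — 10 such pairs.
Every element belongs to one of those pairs, so the worst case picks one from each: 10 integers.
By pigeonhole, the 11th integer has to be the second member of some pair, so 10 + 1 = 11.

11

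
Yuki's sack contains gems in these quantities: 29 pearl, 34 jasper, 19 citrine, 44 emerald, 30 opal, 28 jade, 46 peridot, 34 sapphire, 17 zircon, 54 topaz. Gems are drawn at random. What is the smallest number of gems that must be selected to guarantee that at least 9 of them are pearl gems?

In the worst case for collecting pearl gems, every non-pearl gem comes out first.
There are 34 + 19 + 44 + 30 + 28 + 46 + 34 + 17 + 54 = 306 non-pearl gems altogether.
After those, each further gem must be pearl, so 306 + 9 = 315 draws guarantee 9 pearl gems.

315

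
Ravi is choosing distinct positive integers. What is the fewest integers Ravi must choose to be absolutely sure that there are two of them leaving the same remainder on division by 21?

22

By pigeonhole, the 21 residue classes mod 21 are the pigeonholes.
With 21 integers one could put 1 in each residue class and have no class reach 2.
The 22nd integer pushes some class to 2, so 21·1 + 1 = 22.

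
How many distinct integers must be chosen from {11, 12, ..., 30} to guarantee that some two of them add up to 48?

15

Group the elements by complementary pair {x, 48−x}: {18,30}, {19,29}, {20,28}, …, giving 6 two-element pairs, the single value 24 (it cannot pair with itself since the integers are distinct), and 7 integers whose partner 48−x falls outside [11,30].
Treating each of those 14 groups as a pigeonhole, one can pick one integer per group — 14 integers — with no two summing to 48.
The 15th integer lands in an occupied pair, forcing a sum of 48.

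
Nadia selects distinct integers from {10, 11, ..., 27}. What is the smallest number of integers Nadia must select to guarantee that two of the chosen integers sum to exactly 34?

12

Group the elements by complementary pair {x, 34−x}: {10,24}, {11,23}, {12,22}, …, giving 7 two-element pairs; the single value 17 (it cannot pair with itself since the integers are distinct); and 3 integers whose partner 34−x falls outside [10,27].
By the pigeonhole principle, treating each of those 11 groups as a pigeonhole, one can pick one integer per group — 11 integers — with no two summing to 34.
The 12th integer lands in an occupied pair, forcing a sum of 34.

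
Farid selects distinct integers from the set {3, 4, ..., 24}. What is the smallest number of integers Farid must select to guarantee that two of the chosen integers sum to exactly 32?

A set avoiding the sum 32 can contain at most one of each pair {x, 32−x}, plus the 6 elements whose complement lies outside the range or equal to its own complement.
The integers 3, …, 16 (14 of them) are such a set: any two sum to at least 3+4 = 7 and at most 15+16 = 31 < 32.
Pigeonhole: any 15th integer completes one of the 8 pairs, so 15 choices force a sum of 32.

15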